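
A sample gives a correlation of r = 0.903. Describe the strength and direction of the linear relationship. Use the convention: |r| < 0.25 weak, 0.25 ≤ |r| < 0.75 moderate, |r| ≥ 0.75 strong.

strong positive

r = 0.903 > 0 so the relationship is positive.
|r| = 0.903, which falls in the strong range.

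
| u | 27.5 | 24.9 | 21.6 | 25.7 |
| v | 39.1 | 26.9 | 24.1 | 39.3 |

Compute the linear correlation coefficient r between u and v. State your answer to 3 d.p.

0.850

n = 4, Σu = 99.7, Σv = 129.4, Σu² = 2503.31, Σv² = 4377.72, Σuv = 3275.63
nΣuv − ΣuΣv = 13102.52 − 12901.18 = 201.34
nΣu² − (Σu)² = 10013.24 − 9940.09 = 73.15; nΣv² − (Σv)² = 17510.88 − 16744.36 = 766.52
r = 201.34 / √(73.15 × 766.52) = 201.34 / 236.7930 ≈ 0.850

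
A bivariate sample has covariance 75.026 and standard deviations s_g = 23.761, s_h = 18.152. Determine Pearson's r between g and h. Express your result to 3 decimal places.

0.174

r = Cov(g,h) / (s_g · s_h) = 75.026 / (23.761 × 18.152)
  = 75.026 / 431.3097 ≈ 0.174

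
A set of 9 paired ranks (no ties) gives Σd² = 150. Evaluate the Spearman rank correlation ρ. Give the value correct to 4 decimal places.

ρ = 1 − 6Σd² / [n(n²−1)] = 1 − 6×150 / (9×80)
  = 1 − 900/720 = 1 − 1.25000 ≈ -0.2500

-0.2500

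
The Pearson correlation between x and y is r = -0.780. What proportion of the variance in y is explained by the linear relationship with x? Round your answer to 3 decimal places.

r² = (-0.780)² = 0.608

0.608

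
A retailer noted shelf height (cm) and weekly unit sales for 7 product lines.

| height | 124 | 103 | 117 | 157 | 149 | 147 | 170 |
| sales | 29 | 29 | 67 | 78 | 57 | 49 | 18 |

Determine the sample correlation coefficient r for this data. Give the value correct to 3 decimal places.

n = 7, Σx = 967, Σy = 327, Σx² = 137033, Σy² = 18229, Σxy = 45424
nΣxy − ΣxΣy = 317968 − 316209 = 1759
nΣx² − (Σx)² = 959231 − 935089 = 24142; nΣy² − (Σy)² = 127603 − 106929 = 20674
r = 1759 / √(24142 × 20674) = 1759 / 22340.8081 ≈ 0.079

0.079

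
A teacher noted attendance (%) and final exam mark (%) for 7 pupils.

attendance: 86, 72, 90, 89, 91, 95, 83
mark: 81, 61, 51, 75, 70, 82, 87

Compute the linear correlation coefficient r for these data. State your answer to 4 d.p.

n = 7, Σx = 606, Σy = 507, Σx² = 52796, Σy² = 37701, Σxy = 44004
nΣxy − ΣxΣy = 308028 − 307242 = 786
nΣx² − (Σx)² = 369572 − 367236 = 2336; nΣy² − (Σy)² = 263907 − 257049 = 6858
r = 786 / √(2336 × 6858) = 786 / 4002.5352 ≈ 0.1964

0.1964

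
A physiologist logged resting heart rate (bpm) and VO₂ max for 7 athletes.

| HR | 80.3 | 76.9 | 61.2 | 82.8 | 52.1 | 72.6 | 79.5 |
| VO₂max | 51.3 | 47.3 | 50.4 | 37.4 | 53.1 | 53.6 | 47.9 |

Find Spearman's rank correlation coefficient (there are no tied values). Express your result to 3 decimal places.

-0.607

Rank HR: 6, 4, 2, 7, 1, 3, 5
Rank VO₂max: 5, 2, 4, 1, 6, 7, 3
d = rank(HR) − rank(VO₂max): 1, 2, -2, 6, -5, -4, 2; Σd² = 90
ρ = 1 − 6Σd² / [n(n²−1)] = 1 − 6×90 / (7×48) = 1 − 540/336 ≈ -0.607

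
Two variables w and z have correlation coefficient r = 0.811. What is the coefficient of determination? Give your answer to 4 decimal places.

0.6577

r² = (0.811)² = 0.6577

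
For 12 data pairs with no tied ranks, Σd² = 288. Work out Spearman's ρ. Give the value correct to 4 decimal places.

-0.0070

ρ = 1 − 6Σd² / [n(n²−1)] = 1 − 6×288 / (12×143)
  = 1 − 1728/1716 = 1 − 1.00699 ≈ -0.0070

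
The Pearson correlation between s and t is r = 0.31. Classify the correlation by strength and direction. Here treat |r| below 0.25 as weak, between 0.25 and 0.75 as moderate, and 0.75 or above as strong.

r = 0.31 > 0 so the relationship is positive.
|r| = 0.31, which falls in the moderate range.

moderate positive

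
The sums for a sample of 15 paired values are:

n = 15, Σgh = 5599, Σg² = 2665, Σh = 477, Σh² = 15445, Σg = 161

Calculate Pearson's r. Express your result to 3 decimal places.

0.942

r = (nΣgh − ΣgΣh) / √[(nΣg² − (Σg)²)(nΣh² − (Σh)²)]
Numerator: 15×5599 − 161×477 = 7188
Denominator: √[(39975 − 25921)(231675 − 227529)] = √[14054 × 4146] = 7633.3403
r = 7188 / 7633.3403 ≈ 0.942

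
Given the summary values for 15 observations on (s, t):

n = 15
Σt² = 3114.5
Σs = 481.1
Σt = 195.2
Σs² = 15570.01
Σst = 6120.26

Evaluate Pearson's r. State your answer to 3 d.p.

-0.496

r = (nΣst − ΣsΣt) / √[(nΣs² − (Σs)²)(nΣt² − (Σt)²)]
Numerator: 15×6120.26 − 481.1×195.2 = -2106.82
Denominator: √[(233550.15 − 231457.21)(46717.5 − 38103.04)] = √[2092.94 × 8614.46] = 4246.1215
r = -2106.82 / 4246.1215 ≈ -0.496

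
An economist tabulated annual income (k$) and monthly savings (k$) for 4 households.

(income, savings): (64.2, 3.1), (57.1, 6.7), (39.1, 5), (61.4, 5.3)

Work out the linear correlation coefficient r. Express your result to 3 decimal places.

-0.240

n = 4, Σx = 221.8, Σy = 20.1, Σx² = 12680.82, Σy² = 107.59, Σxy = 1102.51
nΣxy − ΣxΣy = 4410.04 − 4458.18 = -48.14
nΣx² − (Σx)² = 50723.28 − 49195.24 = 1528.04; nΣy² − (Σy)² = 430.36 − 404.01 = 26.35
r = -48.14 / √(1528.04 × 26.35) = -48.14 / 200.6586 ≈ -0.240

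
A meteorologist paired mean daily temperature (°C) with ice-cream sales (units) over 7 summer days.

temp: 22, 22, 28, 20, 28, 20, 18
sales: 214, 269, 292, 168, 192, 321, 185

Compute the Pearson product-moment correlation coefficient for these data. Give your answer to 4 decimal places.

0.1767

n = 7, Σx = 158, Σy = 1641, Σx² = 3660, Σy² = 405775, Σxy = 37288
nΣxy − ΣxΣy = 261016 − 259278 = 1738
nΣx² − (Σx)² = 25620 − 24964 = 656; nΣy² − (Σy)² = 2840425 − 2692881 = 147544
r = 1738 / √(656 × 147544) = 1738 / 9838.1332 ≈ 0.1767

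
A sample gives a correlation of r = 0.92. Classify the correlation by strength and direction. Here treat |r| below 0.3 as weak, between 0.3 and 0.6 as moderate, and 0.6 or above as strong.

strong positive

r = 0.92 > 0 so the relationship is positive.
|r| = 0.92, which falls in the strong range.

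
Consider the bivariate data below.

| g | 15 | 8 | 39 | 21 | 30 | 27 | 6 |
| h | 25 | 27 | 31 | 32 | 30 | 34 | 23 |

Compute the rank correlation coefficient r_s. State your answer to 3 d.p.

0.679

Rank g: 3, 2, 7, 4, 6, 5, 1
Rank h: 2, 3, 5, 6, 4, 7, 1
d = rank(g) − rank(h): 1, -1, 2, -2, 2, -2, 0; Σd² = 18
ρ = 1 − 6Σd² / [n(n²−1)] = 1 − 6×18 / (7×48) = 1 − 108/336 ≈ 0.679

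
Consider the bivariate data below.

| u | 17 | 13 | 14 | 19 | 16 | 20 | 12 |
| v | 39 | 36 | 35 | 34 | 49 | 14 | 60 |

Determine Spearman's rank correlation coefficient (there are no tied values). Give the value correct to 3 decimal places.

-0.714

Rank u: 5, 2, 3, 6, 4, 7, 1
Rank v: 5, 4, 3, 2, 6, 1, 7
d = rank(u) − rank(v): 0, -2, 0, 4, -2, 6, -6; Σd² = 96
ρ = 1 − 6Σd² / [n(n²−1)] = 1 − 6×96 / (7×48) = 1 − 576/336 ≈ -0.714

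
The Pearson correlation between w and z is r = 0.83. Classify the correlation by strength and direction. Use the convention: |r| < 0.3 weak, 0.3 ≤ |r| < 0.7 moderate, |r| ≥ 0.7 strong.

strong positive

r = 0.83 > 0 so the relationship is positive.
|r| = 0.83, which falls in the strong range.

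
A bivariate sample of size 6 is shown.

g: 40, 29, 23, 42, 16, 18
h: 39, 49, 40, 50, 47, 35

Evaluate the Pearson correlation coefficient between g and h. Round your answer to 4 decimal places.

0.3031

n = 6, Σg = 168, Σh = 260, Σg² = 5314, Σh² = 11456, Σgh = 7383
nΣgh − ΣgΣh = 44298 − 43680 = 618
nΣg² − (Σg)² = 31884 − 28224 = 3660; nΣh² − (Σh)² = 68736 − 67600 = 1136
r = 618 / √(3660 × 1136) = 618 / 2039.0586 ≈ 0.3031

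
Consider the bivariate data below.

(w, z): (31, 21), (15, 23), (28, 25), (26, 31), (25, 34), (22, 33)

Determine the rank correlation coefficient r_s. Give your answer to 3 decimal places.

Rank w: 6, 1, 5, 4, 3, 2
Rank z: 1, 2, 3, 4, 6, 5
d = rank(w) − rank(z): 5, -1, 2, 0, -3, -3; Σd² = 48
ρ = 1 − 6Σd² / [n(n²−1)] = 1 − 6×48 / (6×35) = 1 − 288/210 ≈ -0.371

-0.371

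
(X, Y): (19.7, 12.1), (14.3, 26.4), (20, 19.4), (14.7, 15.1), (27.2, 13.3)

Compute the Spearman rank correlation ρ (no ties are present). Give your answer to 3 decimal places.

Rank X: 3, 1, 4, 2, 5
Rank Y: 1, 5, 4, 3, 2
d = rank(X) − rank(Y): 2, -4, 0, -1, 3; Σd² = 30
ρ = 1 − 6Σd² / [n(n²−1)] = 1 − 6×30 / (5×24) = 1 − 180/120 ≈ -0.500

-0.500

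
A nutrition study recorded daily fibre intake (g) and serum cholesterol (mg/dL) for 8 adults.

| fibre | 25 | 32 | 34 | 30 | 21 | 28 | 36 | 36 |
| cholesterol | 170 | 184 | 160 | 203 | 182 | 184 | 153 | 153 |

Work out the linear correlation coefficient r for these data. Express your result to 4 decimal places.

n = 8, Σx = 242, Σy = 1389, Σx² = 7522, Σy² = 243363, Σxy = 41658
nΣxy − ΣxΣy = 333264 − 336138 = -2874
nΣx² − (Σx)² = 60176 − 58564 = 1612; nΣy² − (Σy)² = 1946904 − 1929321 = 17583
r = -2874 / √(1612 × 17583) = -2874 / 5323.8892 ≈ -0.5398

-0.5398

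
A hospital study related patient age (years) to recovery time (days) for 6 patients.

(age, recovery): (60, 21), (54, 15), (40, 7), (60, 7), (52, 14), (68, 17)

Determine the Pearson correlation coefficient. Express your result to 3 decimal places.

n = 6, Σx = 334, Σy = 81, Σx² = 19044, Σy² = 1249, Σxy = 4654
nΣxy − ΣxΣy = 27924 − 27054 = 870
nΣx² − (Σx)² = 114264 − 111556 = 2708; nΣy² − (Σy)² = 7494 − 6561 = 933
r = 870 / √(2708 × 933) = 870 / 1589.5169 ≈ 0.547

0.547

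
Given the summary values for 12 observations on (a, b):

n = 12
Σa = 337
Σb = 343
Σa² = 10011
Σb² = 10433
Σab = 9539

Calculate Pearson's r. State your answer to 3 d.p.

-0.160

r = (nΣab − ΣaΣb) / √[(nΣa² − (Σa)²)(nΣb² − (Σb)²)]
Numerator: 12×9539 − 337×343 = -1123
Denominator: √[(120132 − 113569)(125196 − 117649)] = √[6563 × 7547] = 7037.8236
r = -1123 / 7037.8236 ≈ -0.160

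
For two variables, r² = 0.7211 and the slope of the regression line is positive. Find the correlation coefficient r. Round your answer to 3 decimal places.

0.849

|r| = √0.7211 = 0.849
The association is positive, so r = 0.849.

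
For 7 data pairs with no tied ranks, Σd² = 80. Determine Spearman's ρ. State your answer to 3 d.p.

-0.429

ρ = 1 − 6Σd² / [n(n²−1)] = 1 − 6×80 / (7×48)
  = 1 − 480/336 = 1 − 1.4286 ≈ -0.429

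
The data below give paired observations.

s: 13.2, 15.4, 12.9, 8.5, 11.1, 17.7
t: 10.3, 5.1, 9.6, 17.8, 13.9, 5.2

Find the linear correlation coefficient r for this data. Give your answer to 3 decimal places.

-0.967

n = 6, Σs = 78.8, Σt = 61.9, Σs² = 1086.56, Σt² = 761.35, Σst = 735.97
nΣst − ΣsΣt = 4415.82 − 4877.72 = -461.9
nΣs² − (Σs)² = 6519.36 − 6209.44 = 309.92; nΣt² − (Σt)² = 4568.1 − 3831.61 = 736.49
r = -461.9 / √(309.92 × 736.49) = -461.9 / 477.7583 ≈ -0.967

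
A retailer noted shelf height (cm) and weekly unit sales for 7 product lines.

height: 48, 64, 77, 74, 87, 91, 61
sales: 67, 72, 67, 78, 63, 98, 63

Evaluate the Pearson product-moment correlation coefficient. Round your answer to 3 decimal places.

0.503

n = 7, Σx = 502, Σy = 508, Σx² = 37376, Σy² = 37788, Σxy = 36997
nΣxy − ΣxΣy = 258979 − 255016 = 3963
nΣx² − (Σx)² = 261632 − 252004 = 9628; nΣy² − (Σy)² = 264516 − 258064 = 6452
r = 3963 / √(9628 × 6452) = 3963 / 7881.6151 ≈ 0.503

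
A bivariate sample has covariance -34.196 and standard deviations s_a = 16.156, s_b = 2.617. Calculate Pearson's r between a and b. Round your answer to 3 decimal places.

-0.809

r = Cov(a,b) / (s_a · s_b) = -34.196 / (16.156 × 2.617)
  = -34.196 / 42.2803 ≈ -0.809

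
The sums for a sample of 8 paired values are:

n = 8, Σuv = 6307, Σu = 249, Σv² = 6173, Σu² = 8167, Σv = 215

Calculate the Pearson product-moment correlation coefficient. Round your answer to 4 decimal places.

-0.9486

r = (nΣuv − ΣuΣv) / √[(nΣu² − (Σu)²)(nΣv² − (Σv)²)]
Numerator: 8×6307 − 249×215 = -3079
Denominator: √[(65336 − 62001)(49384 − 46225)] = √[3335 × 3159] = 3245.8073
r = -3079 / 3245.8073 ≈ -0.9486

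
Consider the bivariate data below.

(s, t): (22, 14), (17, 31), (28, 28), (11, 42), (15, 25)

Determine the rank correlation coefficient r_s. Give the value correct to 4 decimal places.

-0.5000

Rank s: 4, 3, 5, 1, 2
Rank t: 1, 4, 3, 5, 2
d = rank(s) − rank(t): 3, -1, 2, -4, 0; Σd² = 30
ρ = 1 − 6Σd² / [n(n²−1)] = 1 − 6×30 / (5×24) = 1 − 180/120 ≈ -0.5000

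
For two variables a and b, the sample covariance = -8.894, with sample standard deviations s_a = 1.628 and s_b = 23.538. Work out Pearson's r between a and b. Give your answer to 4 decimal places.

r = Cov(a,b) / (s_a · s_b) = -8.894 / (1.628 × 23.538)
  = -8.894 / 38.3199 ≈ -0.2321

-0.2321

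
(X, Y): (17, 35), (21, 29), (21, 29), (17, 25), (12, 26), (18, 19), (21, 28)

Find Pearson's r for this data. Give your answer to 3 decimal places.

0.154

n = 7, ΣX = 127, ΣY = 191, ΣX² = 2369, ΣY² = 5353, ΣXY = 3480
nΣXY − ΣXΣY = 24360 − 24257 = 103
nΣX² − (ΣX)² = 16583 − 16129 = 454; nΣY² − (ΣY)² = 37471 − 36481 = 990
r = 103 / √(454 × 990) = 103 / 670.4178 ≈ 0.154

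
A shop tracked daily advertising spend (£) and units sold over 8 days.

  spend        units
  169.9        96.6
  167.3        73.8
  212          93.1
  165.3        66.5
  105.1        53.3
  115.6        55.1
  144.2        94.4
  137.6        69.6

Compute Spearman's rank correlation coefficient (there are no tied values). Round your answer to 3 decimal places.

Rank spend: 7, 6, 8, 5, 1, 2, 4, 3
Rank units: 8, 5, 6, 3, 1, 2, 7, 4
d = rank(spend) − rank(units): -1, 1, 2, 2, 0, 0, -3, -1; Σd² = 20
ρ = 1 − 6Σd² / [n(n²−1)] = 1 − 6×20 / (8×63) = 1 − 120/504 ≈ 0.762

0.762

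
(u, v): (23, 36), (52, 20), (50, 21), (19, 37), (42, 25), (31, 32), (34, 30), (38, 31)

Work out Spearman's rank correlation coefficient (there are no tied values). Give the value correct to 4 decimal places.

Rank u: 2, 8, 7, 1, 6, 3, 4, 5
Rank v: 7, 1, 2, 8, 3, 6, 4, 5
d = rank(u) − rank(v): -5, 7, 5, -7, 3, -3, 0, 0; Σd² = 166
ρ = 1 − 6Σd² / [n(n²−1)] = 1 − 6×166 / (8×63) = 1 − 996/504 ≈ -0.9762

-0.9762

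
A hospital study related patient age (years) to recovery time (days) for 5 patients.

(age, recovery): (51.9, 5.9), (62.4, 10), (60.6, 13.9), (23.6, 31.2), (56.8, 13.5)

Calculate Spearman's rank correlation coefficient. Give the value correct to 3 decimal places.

-0.300

Rank age: 2, 5, 4, 1, 3
Rank recovery: 1, 2, 4, 5, 3
d = rank(age) − rank(recovery): 1, 3, 0, -4, 0; Σd² = 26
ρ = 1 − 6Σd² / [n(n²−1)] = 1 − 6×26 / (5×24) = 1 − 156/120 ≈ -0.300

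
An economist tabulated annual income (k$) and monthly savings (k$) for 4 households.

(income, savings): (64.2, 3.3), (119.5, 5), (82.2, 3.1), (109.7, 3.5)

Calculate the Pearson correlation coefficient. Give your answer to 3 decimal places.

0.745

n = 4, Σx = 375.6, Σy = 14.9, Σx² = 37192.82, Σy² = 57.75, Σxy = 1448.13
nΣxy − ΣxΣy = 5792.52 − 5596.44 = 196.08
nΣx² − (Σx)² = 148771.28 − 141075.36 = 7695.92; nΣy² − (Σy)² = 231 − 222.01 = 8.99
r = 196.08 / √(7695.92 × 8.99) = 196.08 / 263.0329 ≈ 0.745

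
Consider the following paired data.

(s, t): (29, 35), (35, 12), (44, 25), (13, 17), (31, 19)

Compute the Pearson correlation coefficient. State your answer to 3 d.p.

n = 5, Σs = 152, Σt = 108, Σs² = 5132, Σt² = 2644, Σst = 3345
nΣst − ΣsΣt = 16725 − 16416 = 309
nΣs² − (Σs)² = 25660 − 23104 = 2556; nΣt² − (Σt)² = 13220 − 11664 = 1556
r = 309 / √(2556 × 1556) = 309 / 1994.2758 ≈ 0.155

0.155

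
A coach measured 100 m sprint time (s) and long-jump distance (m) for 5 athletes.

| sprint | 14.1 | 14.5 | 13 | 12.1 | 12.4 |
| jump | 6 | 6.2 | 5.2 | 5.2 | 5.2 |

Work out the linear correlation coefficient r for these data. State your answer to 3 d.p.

0.951

n = 5, Σx = 66.1, Σy = 27.8, Σx² = 878.23, Σy² = 155.56, Σxy = 369.5
nΣxy − ΣxΣy = 1847.5 − 1837.58 = 9.92
nΣx² − (Σx)² = 4391.15 − 4369.21 = 21.94; nΣy² − (Σy)² = 777.8 − 772.84 = 4.96
r = 9.92 / √(21.94 × 4.96) = 9.92 / 10.4318 ≈ 0.951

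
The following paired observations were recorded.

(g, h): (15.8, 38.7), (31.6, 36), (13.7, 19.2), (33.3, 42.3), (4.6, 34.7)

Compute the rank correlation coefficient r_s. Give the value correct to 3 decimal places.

0.800

Rank g: 3, 4, 2, 5, 1
Rank h: 4, 3, 1, 5, 2
d = rank(g) − rank(h): -1, 1, 1, 0, -1; Σd² = 4
ρ = 1 − 6Σd² / [n(n²−1)] = 1 − 6×4 / (5×24) = 1 − 24/120 ≈ 0.800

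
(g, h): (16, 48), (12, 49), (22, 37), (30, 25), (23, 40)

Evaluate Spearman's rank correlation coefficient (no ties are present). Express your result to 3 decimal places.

Rank g: 2, 1, 3, 5, 4
Rank h: 4, 5, 2, 1, 3
d = rank(g) − rank(h): -2, -4, 1, 4, 1; Σd² = 38
ρ = 1 − 6Σd² / [n(n²−1)] = 1 − 6×38 / (5×24) = 1 − 228/120 ≈ -0.900

-0.900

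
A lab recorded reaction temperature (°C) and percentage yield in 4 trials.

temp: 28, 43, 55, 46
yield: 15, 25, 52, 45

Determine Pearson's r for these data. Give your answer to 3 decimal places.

0.922

n = 4, Σx = 172, Σy = 137, Σx² = 7774, Σy² = 5579, Σxy = 6425
nΣxy − ΣxΣy = 25700 − 23564 = 2136
nΣx² − (Σx)² = 31096 − 29584 = 1512; nΣy² − (Σy)² = 22316 − 18769 = 3547
r = 2136 / √(1512 × 3547) = 2136 / 2315.8290 ≈ 0.922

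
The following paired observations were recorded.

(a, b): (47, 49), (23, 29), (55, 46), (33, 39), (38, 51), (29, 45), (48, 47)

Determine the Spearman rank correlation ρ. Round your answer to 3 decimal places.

0.607

Rank a: 5, 1, 7, 3, 4, 2, 6
Rank b: 6, 1, 4, 2, 7, 3, 5
d = rank(a) − rank(b): -1, 0, 3, 1, -3, -1, 1; Σd² = 22
ρ = 1 − 6Σd² / [n(n²−1)] = 1 − 6×22 / (7×48) = 1 − 132/336 ≈ 0.607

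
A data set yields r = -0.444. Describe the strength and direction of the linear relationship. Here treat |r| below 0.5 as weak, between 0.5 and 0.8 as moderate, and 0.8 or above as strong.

r = -0.444 < 0 so the relationship is negative.
|r| = 0.444, which falls in the weak range.

weak negative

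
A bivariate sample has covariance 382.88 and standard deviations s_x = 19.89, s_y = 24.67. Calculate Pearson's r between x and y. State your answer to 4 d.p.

r = Cov(x,y) / (s_x · s_y) = 382.88 / (19.89 × 24.67)
  = 382.88 / 490.6863 ≈ 0.7803

0.7803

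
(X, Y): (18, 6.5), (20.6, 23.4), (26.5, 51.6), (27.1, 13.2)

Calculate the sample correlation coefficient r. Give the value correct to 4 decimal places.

0.5309

n = 4, ΣX = 92.2, ΣY = 94.7, ΣX² = 2185.02, ΣY² = 3426.61, ΣXY = 2324.16
nΣXY − ΣXΣY = 9296.64 − 8731.34 = 565.3
nΣX² − (ΣX)² = 8740.08 − 8500.84 = 239.24; nΣY² − (ΣY)² = 13706.44 − 8968.09 = 4738.35
r = 565.3 / √(239.24 × 4738.35) = 565.3 / 1064.7079 ≈ 0.5309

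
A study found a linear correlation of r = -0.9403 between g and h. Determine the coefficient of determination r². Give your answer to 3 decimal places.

r² = (-0.9403)² = 0.884

0.884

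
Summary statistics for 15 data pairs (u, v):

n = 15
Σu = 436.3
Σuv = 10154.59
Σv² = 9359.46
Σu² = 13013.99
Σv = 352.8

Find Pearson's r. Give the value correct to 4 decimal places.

-0.1829

r = (nΣuv − ΣuΣv) / √[(nΣu² − (Σu)²)(nΣv² − (Σv)²)]
Numerator: 15×10154.59 − 436.3×352.8 = -1607.79
Denominator: √[(195209.85 − 190357.69)(140391.9 − 124467.84)] = √[4852.16 × 15924.06] = 8790.1130
r = -1607.79 / 8790.1130 ≈ -0.1829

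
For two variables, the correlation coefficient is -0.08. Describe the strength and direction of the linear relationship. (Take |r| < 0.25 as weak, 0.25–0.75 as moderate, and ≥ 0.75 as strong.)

r = -0.08 < 0 so the relationship is negative.
|r| = 0.08, which falls in the weak range.

weak negative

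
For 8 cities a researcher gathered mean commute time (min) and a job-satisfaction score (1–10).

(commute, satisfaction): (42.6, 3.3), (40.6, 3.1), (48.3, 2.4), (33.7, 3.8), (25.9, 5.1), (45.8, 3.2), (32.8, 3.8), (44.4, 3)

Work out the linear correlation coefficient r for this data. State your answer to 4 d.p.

-0.9431

n = 8, Σx = 314.1, Σy = 27.7, Σx² = 12747.35, Σy² = 100.39, Σxy = 1046.91
nΣxy − ΣxΣy = 8375.28 − 8700.57 = -325.29
nΣx² − (Σx)² = 101978.8 − 98658.81 = 3319.99; nΣy² − (Σy)² = 803.12 − 767.29 = 35.83
r = -325.29 / √(3319.99 × 35.83) = -325.29 / 344.8989 ≈ -0.9431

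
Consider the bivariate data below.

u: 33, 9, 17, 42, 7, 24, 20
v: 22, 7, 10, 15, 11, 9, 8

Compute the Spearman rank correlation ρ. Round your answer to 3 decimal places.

Rank u: 6, 2, 3, 7, 1, 5, 4
Rank v: 7, 1, 4, 6, 5, 3, 2
d = rank(u) − rank(v): -1, 1, -1, 1, -4, 2, 2; Σd² = 28
ρ = 1 − 6Σd² / [n(n²−1)] = 1 − 6×28 / (7×48) = 1 − 168/336 ≈ 0.500

0.500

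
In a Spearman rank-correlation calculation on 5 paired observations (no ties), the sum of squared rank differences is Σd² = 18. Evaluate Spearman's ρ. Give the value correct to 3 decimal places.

ρ = 1 − 6Σd² / [n(n²−1)] = 1 − 6×18 / (5×24)
  = 1 − 108/120 = 1 − 0.9000 ≈ 0.100

0.100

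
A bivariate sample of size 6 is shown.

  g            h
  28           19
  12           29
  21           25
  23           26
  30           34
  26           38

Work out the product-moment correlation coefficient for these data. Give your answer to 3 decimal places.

n = 6, Σg = 140, Σh = 171, Σg² = 3474, Σh² = 5103, Σgh = 4011
nΣgh − ΣgΣh = 24066 − 23940 = 126
nΣg² − (Σg)² = 20844 − 19600 = 1244; nΣh² − (Σh)² = 30618 − 29241 = 1377
r = 126 / √(1244 × 1377) = 126 / 1308.8117 ≈ 0.096

0.096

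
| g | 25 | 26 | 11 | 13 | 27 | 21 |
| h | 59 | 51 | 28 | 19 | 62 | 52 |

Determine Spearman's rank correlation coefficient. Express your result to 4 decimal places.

0.7714

Rank g: 4, 5, 1, 2, 6, 3
Rank h: 5, 3, 2, 1, 6, 4
d = rank(g) − rank(h): -1, 2, -1, 1, 0, -1; Σd² = 8
ρ = 1 − 6Σd² / [n(n²−1)] = 1 − 6×8 / (6×35) = 1 − 48/210 ≈ 0.7714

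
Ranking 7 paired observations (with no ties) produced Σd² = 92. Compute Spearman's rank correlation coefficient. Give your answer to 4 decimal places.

ρ = 1 − 6Σd² / [n(n²−1)] = 1 − 6×92 / (7×48)
  = 1 − 552/336 = 1 − 1.64286 ≈ -0.6429

-0.6429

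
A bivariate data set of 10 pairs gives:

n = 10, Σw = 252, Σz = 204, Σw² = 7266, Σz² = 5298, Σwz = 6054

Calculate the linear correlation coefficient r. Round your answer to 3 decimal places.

0.895

r = (nΣwz − ΣwΣz) / √[(nΣw² − (Σw)²)(nΣz² − (Σz)²)]
Numerator: 10×6054 − 252×204 = 9132
Denominator: √[(72660 − 63504)(52980 − 41616)] = √[9156 × 11364] = 10200.4306
r = 9132 / 10200.4306 ≈ 0.895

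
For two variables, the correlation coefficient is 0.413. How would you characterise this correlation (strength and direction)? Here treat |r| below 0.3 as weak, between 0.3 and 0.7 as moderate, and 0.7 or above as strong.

r = 0.413 > 0 so the relationship is positive.
|r| = 0.413, which falls in the moderate range.

moderate positive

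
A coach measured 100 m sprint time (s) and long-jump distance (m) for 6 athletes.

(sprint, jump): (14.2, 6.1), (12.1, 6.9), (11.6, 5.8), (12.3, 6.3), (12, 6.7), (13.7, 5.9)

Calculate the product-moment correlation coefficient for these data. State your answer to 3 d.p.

n = 6, Σx = 75.9, Σy = 37.7, Σx² = 965.59, Σy² = 237.85, Σxy = 476.11
nΣxy − ΣxΣy = 2856.66 − 2861.43 = -4.77
nΣx² − (Σx)² = 5793.54 − 5760.81 = 32.73; nΣy² − (Σy)² = 1427.1 − 1421.29 = 5.81
r = -4.77 / √(32.73 × 5.81) = -4.77 / 13.7899 ≈ -0.346

-0.346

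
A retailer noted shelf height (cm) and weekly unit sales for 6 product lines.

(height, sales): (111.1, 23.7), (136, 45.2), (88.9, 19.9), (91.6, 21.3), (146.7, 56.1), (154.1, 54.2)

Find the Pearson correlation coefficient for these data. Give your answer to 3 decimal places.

0.971

n = 6, Σx = 728.4, Σy = 220.4, Σx² = 92400.68, Σy² = 9539.28, Σxy = 29082.55
nΣxy − ΣxΣy = 174495.3 − 160539.36 = 13955.94
nΣx² − (Σx)² = 554404.08 − 530566.56 = 23837.52; nΣy² − (Σy)² = 57235.68 − 48576.16 = 8659.52
r = 13955.94 / √(23837.52 × 8659.52) = 13955.94 / 14367.3756 ≈ 0.971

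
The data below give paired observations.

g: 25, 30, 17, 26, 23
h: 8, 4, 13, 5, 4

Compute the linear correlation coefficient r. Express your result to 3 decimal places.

n = 5, Σg = 121, Σh = 34, Σg² = 3019, Σh² = 290, Σgh = 763
nΣgh − ΣgΣh = 3815 − 4114 = -299
nΣg² − (Σg)² = 15095 − 14641 = 454; nΣh² − (Σh)² = 1450 − 1156 = 294
r = -299 / √(454 × 294) = -299 / 365.3437 ≈ -0.818

-0.818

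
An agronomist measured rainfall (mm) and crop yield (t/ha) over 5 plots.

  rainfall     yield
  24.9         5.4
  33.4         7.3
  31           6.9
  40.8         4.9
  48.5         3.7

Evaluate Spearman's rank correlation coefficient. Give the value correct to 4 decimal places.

Rank rainfall: 1, 3, 2, 4, 5
Rank yield: 3, 5, 4, 2, 1
d = rank(rainfall) − rank(yield): -2, -2, -2, 2, 4; Σd² = 32
ρ = 1 − 6Σd² / [n(n²−1)] = 1 − 6×32 / (5×24) = 1 − 192/120 ≈ -0.6000

-0.6000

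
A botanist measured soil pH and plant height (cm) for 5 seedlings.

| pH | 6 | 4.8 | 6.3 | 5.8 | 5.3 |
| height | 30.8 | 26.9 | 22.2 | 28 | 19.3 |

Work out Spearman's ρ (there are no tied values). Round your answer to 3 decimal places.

Rank pH: 4, 1, 5, 3, 2
Rank height: 5, 3, 2, 4, 1
d = rank(pH) − rank(height): -1, -2, 3, -1, 1; Σd² = 16
ρ = 1 − 6Σd² / [n(n²−1)] = 1 − 6×16 / (5×24) = 1 − 96/120 ≈ 0.200

0.200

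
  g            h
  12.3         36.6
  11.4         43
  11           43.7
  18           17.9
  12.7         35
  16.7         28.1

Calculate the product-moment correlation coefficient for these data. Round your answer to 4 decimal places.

n = 6, Σg = 82.1, Σh = 204.3, Σg² = 1166.43, Σh² = 7433.27, Σgh = 2657.05
nΣgh − ΣgΣh = 15942.3 − 16773.03 = -830.73
nΣg² − (Σg)² = 6998.58 − 6740.41 = 258.17; nΣh² − (Σh)² = 44599.62 − 41738.49 = 2861.13
r = -830.73 / √(258.17 × 2861.13) = -830.73 / 859.4521 ≈ -0.9666

-0.9666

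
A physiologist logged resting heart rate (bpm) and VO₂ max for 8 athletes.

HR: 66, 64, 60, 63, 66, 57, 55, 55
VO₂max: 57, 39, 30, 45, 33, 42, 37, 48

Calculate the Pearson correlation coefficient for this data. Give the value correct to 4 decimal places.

0.1125

n = 8, Σx = 486, Σy = 331, Σx² = 29676, Σy² = 14221, Σxy = 20140
nΣxy − ΣxΣy = 161120 − 160866 = 254
nΣx² − (Σx)² = 237408 − 236196 = 1212; nΣy² − (Σy)² = 113768 − 109561 = 4207
r = 254 / √(1212 × 4207) = 254 / 2258.0709 ≈ 0.1125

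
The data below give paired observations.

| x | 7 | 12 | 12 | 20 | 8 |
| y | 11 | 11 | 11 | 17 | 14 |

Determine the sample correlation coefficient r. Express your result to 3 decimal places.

0.688

n = 5, Σx = 59, Σy = 64, Σx² = 801, Σy² = 848, Σxy = 793
nΣxy − ΣxΣy = 3965 − 3776 = 189
nΣx² − (Σx)² = 4005 − 3481 = 524; nΣy² − (Σy)² = 4240 − 4096 = 144
r = 189 / √(524 × 144) = 189 / 274.6926 ≈ 0.688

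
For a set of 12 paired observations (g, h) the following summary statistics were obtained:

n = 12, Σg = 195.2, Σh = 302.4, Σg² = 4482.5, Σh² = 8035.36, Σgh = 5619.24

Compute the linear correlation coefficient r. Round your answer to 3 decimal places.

0.951

r = (nΣgh − ΣgΣh) / √[(nΣg² − (Σg)²)(nΣh² − (Σh)²)]
Numerator: 12×5619.24 − 195.2×302.4 = 8402.4
Denominator: √[(53790 − 38103.04)(96424.32 − 91445.76)] = √[15686.96 × 4978.56] = 8837.3340
r = 8402.4 / 8837.3340 ≈ 0.951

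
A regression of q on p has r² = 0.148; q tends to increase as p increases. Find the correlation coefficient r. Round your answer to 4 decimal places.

0.3847

|r| = √0.148 = 0.3847
The association is positive, so r = 0.3847.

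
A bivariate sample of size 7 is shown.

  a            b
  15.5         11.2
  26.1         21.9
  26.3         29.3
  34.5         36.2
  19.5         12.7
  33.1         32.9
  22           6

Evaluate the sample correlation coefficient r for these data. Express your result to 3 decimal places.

n = 7, Σa = 177, Σb = 150.2, Σa² = 4763.26, Σb² = 4053.68, Σab = 4233.32
nΣab − ΣaΣb = 29633.24 − 26585.4 = 3047.84
nΣa² − (Σa)² = 33342.82 − 31329 = 2013.82; nΣb² − (Σb)² = 28375.76 − 22560.04 = 5815.72
r = 3047.84 / √(2013.82 × 5815.72) = 3047.84 / 3422.2527 ≈ 0.891

0.891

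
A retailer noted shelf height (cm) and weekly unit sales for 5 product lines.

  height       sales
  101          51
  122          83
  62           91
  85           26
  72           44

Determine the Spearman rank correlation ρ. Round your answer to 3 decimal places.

-0.100

Rank height: 4, 5, 1, 3, 2
Rank sales: 3, 4, 5, 1, 2
d = rank(height) − rank(sales): 1, 1, -4, 2, 0; Σd² = 22
ρ = 1 − 6Σd² / [n(n²−1)] = 1 − 6×22 / (5×24) = 1 − 132/120 ≈ -0.100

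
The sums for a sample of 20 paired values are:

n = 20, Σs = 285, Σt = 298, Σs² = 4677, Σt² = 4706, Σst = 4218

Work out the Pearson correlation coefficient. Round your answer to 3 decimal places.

r = (nΣst − ΣsΣt) / √[(nΣs² − (Σs)²)(nΣt² − (Σt)²)]
Numerator: 20×4218 − 285×298 = -570
Denominator: √[(93540 − 81225)(94120 − 88804)] = √[12315 × 5316] = 8091.1396
r = -570 / 8091.1396 ≈ -0.070

-0.070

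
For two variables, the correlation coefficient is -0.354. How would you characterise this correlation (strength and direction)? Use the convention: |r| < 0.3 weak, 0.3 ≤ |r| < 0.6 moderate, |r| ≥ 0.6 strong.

moderate negative

r = -0.354 < 0 so the relationship is negative.
|r| = 0.354, which falls in the moderate range.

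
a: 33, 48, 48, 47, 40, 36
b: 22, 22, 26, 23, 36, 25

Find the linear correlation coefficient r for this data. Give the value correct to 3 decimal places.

-0.097

n = 6, Σa = 252, Σb = 154, Σa² = 10802, Σb² = 4094, Σab = 6451
nΣab − ΣaΣb = 38706 − 38808 = -102
nΣa² − (Σa)² = 64812 − 63504 = 1308; nΣb² − (Σb)² = 24564 − 23716 = 848
r = -102 / √(1308 × 848) = -102 / 1053.1780 ≈ -0.097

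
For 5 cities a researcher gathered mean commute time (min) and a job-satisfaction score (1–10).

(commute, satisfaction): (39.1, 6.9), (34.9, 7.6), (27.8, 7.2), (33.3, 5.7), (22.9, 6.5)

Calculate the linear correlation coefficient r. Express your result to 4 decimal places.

0.1420

n = 5, Σx = 158, Σy = 33.9, Σx² = 5152.96, Σy² = 231.95, Σxy = 1073.85
nΣxy − ΣxΣy = 5369.25 − 5356.2 = 13.05
nΣx² − (Σx)² = 25764.8 − 24964 = 800.8; nΣy² − (Σy)² = 1159.75 − 1149.21 = 10.54
r = 13.05 / √(800.8 × 10.54) = 13.05 / 91.8718 ≈ 0.1420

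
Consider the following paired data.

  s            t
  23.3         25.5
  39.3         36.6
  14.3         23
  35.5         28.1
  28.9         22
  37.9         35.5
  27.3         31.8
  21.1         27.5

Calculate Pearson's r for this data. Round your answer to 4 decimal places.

0.7327

n = 8, Σs = 227.6, Σt = 230, Σs² = 7014.24, Σt² = 6820.16, Σst = 6788.62
nΣst − ΣsΣt = 54308.96 − 52348 = 1960.96
nΣs² − (Σs)² = 56113.92 − 51801.76 = 4312.16; nΣt² − (Σt)² = 54561.28 − 52900 = 1661.28
r = 1960.96 / √(4312.16 × 1661.28) = 1960.96 / 2676.5099 ≈ 0.7327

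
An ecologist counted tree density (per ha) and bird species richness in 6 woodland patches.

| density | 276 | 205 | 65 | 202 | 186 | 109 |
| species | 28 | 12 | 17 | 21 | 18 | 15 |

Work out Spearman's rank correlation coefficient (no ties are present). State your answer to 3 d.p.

Rank density: 6, 5, 1, 4, 3, 2
Rank species: 6, 1, 3, 5, 4, 2
d = rank(density) − rank(species): 0, 4, -2, -1, -1, 0; Σd² = 22
ρ = 1 − 6Σd² / [n(n²−1)] = 1 − 6×22 / (6×35) = 1 − 132/210 ≈ 0.371

0.371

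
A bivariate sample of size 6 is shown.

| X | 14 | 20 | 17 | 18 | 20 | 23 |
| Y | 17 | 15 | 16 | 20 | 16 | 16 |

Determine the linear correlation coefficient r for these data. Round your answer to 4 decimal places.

-0.3217

n = 6, ΣX = 112, ΣY = 100, ΣX² = 2138, ΣY² = 1682, ΣXY = 1858
nΣXY − ΣXΣY = 11148 − 11200 = -52
nΣX² − (ΣX)² = 12828 − 12544 = 284; nΣY² − (ΣY)² = 10092 − 10000 = 92
r = -52 / √(284 × 92) = -52 / 161.6416 ≈ -0.3217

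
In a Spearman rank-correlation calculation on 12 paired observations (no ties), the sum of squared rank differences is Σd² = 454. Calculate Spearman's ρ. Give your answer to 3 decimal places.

ρ = 1 − 6Σd² / [n(n²−1)] = 1 − 6×454 / (12×143)
  = 1 − 2724/1716 = 1 − 1.5874 ≈ -0.587

-0.587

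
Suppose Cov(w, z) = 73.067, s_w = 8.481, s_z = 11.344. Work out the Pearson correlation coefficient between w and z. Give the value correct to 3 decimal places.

r = Cov(w,z) / (s_w · s_z) = 73.067 / (8.481 × 11.344)
  = 73.067 / 96.2085 ≈ 0.759

0.759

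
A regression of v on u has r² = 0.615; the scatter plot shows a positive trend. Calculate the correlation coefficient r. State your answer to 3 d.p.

|r| = √0.615 = 0.784
The association is positive, so r = 0.784.

0.784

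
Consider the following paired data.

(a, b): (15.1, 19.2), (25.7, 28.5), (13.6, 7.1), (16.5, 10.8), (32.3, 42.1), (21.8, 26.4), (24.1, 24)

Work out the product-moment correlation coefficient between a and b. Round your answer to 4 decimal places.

n = 7, Σa = 149.1, Σb = 158.1, Σa² = 3445.05, Σb² = 4393.31, Σab = 3810.88
nΣab − ΣaΣb = 26676.16 − 23572.71 = 3103.45
nΣa² − (Σa)² = 24115.35 − 22230.81 = 1884.54; nΣb² − (Σb)² = 30753.17 − 24995.61 = 5757.56
r = 3103.45 / √(1884.54 × 5757.56) = 3103.45 / 3293.9873 ≈ 0.9422

0.9422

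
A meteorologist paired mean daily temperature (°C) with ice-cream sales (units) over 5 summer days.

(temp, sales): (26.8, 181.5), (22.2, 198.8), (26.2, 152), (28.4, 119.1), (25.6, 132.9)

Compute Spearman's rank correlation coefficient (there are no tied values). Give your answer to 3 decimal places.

Rank temp: 4, 1, 3, 5, 2
Rank sales: 4, 5, 3, 1, 2
d = rank(temp) − rank(sales): 0, -4, 0, 4, 0; Σd² = 32
ρ = 1 − 6Σd² / [n(n²−1)] = 1 − 6×32 / (5×24) = 1 − 192/120 ≈ -0.600

-0.600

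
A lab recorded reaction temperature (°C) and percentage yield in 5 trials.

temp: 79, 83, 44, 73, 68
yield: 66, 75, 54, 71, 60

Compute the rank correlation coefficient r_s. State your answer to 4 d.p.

0.9000

Rank temp: 4, 5, 1, 3, 2
Rank yield: 3, 5, 1, 4, 2
d = rank(temp) − rank(yield): 1, 0, 0, -1, 0; Σd² = 2
ρ = 1 − 6Σd² / [n(n²−1)] = 1 − 6×2 / (5×24) = 1 − 12/120 ≈ 0.9000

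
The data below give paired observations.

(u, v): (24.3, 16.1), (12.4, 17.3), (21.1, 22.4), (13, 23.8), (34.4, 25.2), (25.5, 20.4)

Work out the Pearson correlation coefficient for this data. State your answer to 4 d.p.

n = 6, Σu = 130.7, Σv = 125.2, Σu² = 3192.07, Σv² = 2677.9, Σuv = 2774.87
nΣuv − ΣuΣv = 16649.22 − 16363.64 = 285.58
nΣu² − (Σu)² = 19152.42 − 17082.49 = 2069.93; nΣv² − (Σv)² = 16067.4 − 15675.04 = 392.36
r = 285.58 / √(2069.93 × 392.36) = 285.58 / 901.1979 ≈ 0.3169

0.3169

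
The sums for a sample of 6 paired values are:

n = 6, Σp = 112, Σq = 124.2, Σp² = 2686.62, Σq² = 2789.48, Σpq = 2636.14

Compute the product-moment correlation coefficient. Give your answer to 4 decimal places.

0.8804

r = (nΣpq − ΣpΣq) / √[(nΣp² − (Σp)²)(nΣq² − (Σq)²)]
Numerator: 6×2636.14 − 112×124.2 = 1906.44
Denominator: √[(16119.72 − 12544)(16736.88 − 15425.64)] = √[3575.72 × 1311.24] = 2165.3238
r = 1906.44 / 2165.3238 ≈ 0.8804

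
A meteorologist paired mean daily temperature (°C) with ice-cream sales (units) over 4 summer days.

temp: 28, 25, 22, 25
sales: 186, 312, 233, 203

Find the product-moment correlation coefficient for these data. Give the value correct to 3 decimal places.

n = 4, Σx = 100, Σy = 934, Σx² = 2518, Σy² = 227438, Σxy = 23209
nΣxy − ΣxΣy = 92836 − 93400 = -564
nΣx² − (Σx)² = 10072 − 10000 = 72; nΣy² − (Σy)² = 909752 − 872356 = 37396
r = -564 / √(72 × 37396) = -564 / 1640.8876 ≈ -0.344

-0.344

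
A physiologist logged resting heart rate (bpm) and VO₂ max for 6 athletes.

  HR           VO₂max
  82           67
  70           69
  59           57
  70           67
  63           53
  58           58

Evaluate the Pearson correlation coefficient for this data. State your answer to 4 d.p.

n = 6, Σx = 402, Σy = 371, Σx² = 27338, Σy² = 23161, Σxy = 25080
nΣxy − ΣxΣy = 150480 − 149142 = 1338
nΣx² − (Σx)² = 164028 − 161604 = 2424; nΣy² − (Σy)² = 138966 − 137641 = 1325
r = 1338 / √(2424 × 1325) = 1338 / 1792.1495 ≈ 0.7466

0.7466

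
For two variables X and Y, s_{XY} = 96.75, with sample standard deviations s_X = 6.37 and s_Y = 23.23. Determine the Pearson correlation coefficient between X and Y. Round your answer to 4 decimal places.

0.6538

r = Cov(X,Y) / (s_X · s_Y) = 96.75 / (6.37 × 23.23)
  = 96.75 / 147.9751 ≈ 0.6538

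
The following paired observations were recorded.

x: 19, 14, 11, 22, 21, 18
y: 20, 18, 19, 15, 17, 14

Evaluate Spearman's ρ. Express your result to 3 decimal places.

-0.371

Rank x: 4, 2, 1, 6, 5, 3
Rank y: 6, 4, 5, 2, 3, 1
d = rank(x) − rank(y): -2, -2, -4, 4, 2, 2; Σd² = 48
ρ = 1 − 6Σd² / [n(n²−1)] = 1 − 6×48 / (6×35) = 1 − 288/210 ≈ -0.371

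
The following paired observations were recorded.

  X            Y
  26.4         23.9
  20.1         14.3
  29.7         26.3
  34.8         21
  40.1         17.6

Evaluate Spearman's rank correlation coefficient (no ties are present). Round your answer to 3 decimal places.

0.100

Rank X: 2, 1, 3, 4, 5
Rank Y: 4, 1, 5, 3, 2
d = rank(X) − rank(Y): -2, 0, -2, 1, 3; Σd² = 18
ρ = 1 − 6Σd² / [n(n²−1)] = 1 − 6×18 / (5×24) = 1 − 108/120 ≈ 0.100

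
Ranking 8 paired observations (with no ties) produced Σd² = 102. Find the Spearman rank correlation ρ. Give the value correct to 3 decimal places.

ρ = 1 − 6Σd² / [n(n²−1)] = 1 − 6×102 / (8×63)
  = 1 − 612/504 = 1 − 1.2143 ≈ -0.214

-0.214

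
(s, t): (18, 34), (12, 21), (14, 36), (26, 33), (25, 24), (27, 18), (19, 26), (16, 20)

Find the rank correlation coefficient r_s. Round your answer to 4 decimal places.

-0.2381

Rank s: 4, 1, 2, 7, 6, 8, 5, 3
Rank t: 7, 3, 8, 6, 4, 1, 5, 2
d = rank(s) − rank(t): -3, -2, -6, 1, 2, 7, 0, 1; Σd² = 104
ρ = 1 − 6Σd² / [n(n²−1)] = 1 − 6×104 / (8×63) = 1 − 624/504 ≈ -0.2381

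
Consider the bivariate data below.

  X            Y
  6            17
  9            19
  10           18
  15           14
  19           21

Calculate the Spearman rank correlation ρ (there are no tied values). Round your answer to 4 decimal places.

0.3000

Rank X: 1, 2, 3, 4, 5
Rank Y: 2, 4, 3, 1, 5
d = rank(X) − rank(Y): -1, -2, 0, 3, 0; Σd² = 14
ρ = 1 − 6Σd² / [n(n²−1)] = 1 − 6×14 / (5×24) = 1 − 84/120 ≈ 0.3000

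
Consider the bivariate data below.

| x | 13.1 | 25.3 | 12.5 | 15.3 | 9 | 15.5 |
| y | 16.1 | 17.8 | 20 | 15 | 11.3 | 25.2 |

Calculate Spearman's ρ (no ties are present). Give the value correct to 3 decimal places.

Rank x: 3, 6, 2, 4, 1, 5
Rank y: 3, 4, 5, 2, 1, 6
d = rank(x) − rank(y): 0, 2, -3, 2, 0, -1; Σd² = 18
ρ = 1 − 6Σd² / [n(n²−1)] = 1 − 6×18 / (6×35) = 1 − 108/210 ≈ 0.486

0.486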